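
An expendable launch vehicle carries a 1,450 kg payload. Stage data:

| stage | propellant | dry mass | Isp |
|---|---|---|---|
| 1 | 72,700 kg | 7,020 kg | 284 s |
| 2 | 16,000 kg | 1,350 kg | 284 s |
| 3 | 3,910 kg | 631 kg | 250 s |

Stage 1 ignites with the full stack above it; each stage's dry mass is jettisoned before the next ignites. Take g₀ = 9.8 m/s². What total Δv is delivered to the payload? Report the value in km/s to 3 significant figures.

Δv ≈ 9.21 km/s

Ignition mass of stage 1 = 72,700+7,020 + 16,000+1,350 + 3,910+631 + 1,450 = 103,061 kg.
Stage 1: m₀ = 103,061 kg, m_f = 103,061 − 72,700 = 30,361 kg; Δv = 284×9.8×ln(3.395) = 2783.2×1.2222 ≈ 3402 m/s.
Stage 2: m₀ = 23,341 kg, m_f = 23,341 − 16,000 = 7,341 kg; Δv = 284×9.8×ln(3.18) = 2783.2×1.1567 ≈ 3219 m/s.
Stage 3: m₀ = 5,991 kg, m_f = 5,991 − 3,910 = 2,081 kg; Δv = 250×9.8×ln(2.879) = 2450.0×1.0574 ≈ 2591 m/s.
Total Δv = 3402 + 3219 + 2591 = 9212 m/s.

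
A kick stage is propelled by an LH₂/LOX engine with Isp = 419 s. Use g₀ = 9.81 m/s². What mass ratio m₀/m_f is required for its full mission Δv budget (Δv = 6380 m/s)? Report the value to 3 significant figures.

v_e = Isp · g₀ = 419 × 9.81 = 4110.4 m/s.
By the Tsiolkovsky rocket equation, m₀/m_f = exp(Δv / v_e) = exp(6380 / 4110.4) = exp(1.5522) = 4.7217.

mass ratio ≈ 4.72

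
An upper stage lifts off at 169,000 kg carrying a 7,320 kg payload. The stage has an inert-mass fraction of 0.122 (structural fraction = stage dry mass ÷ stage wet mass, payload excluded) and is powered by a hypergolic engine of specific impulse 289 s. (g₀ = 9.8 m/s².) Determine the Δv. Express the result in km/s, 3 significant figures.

Δv ≈ 5.19 km/s

Stage wet mass = m₀ − payload = 169,000 − 7,320 = 161,680 kg.
Stage dry mass = ε × stage wet mass = 0.122 × 161,680 = 19,725 kg.
Burnout mass m_f = stage dry + payload = 19,725 + 7,320 = 27,045 kg.
v_e = Isp · g₀ = 289 × 9.8 = 2832.2 m/s.
From the ideal rocket equation, Δv = v_e · ln(169,000/27,045) = 2832.2 × ln(6.249) = 2832.2 × 1.8324 ≈ 5190 m/s.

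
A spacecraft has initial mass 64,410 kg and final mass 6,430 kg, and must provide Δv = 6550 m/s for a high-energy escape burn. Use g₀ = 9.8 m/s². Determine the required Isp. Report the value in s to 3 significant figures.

ln(m₀/m_f) = ln(64410/6430) = ln(10.02) = 2.3043.
v_e = Δv / ln(m₀/m_f) = 6550 / 2.3043 = 2842.5 m/s.
Isp = v_e / g₀ = 2842.5 / 9.8 = 290.1 s.

Isp ≈ 290 s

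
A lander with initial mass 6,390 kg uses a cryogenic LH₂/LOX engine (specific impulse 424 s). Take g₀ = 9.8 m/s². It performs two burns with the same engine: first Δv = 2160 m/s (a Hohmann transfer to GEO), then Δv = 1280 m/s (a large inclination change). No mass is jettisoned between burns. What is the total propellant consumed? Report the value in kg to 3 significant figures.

total propellant consumed ≈ 3600 kg

v_e = Isp · g₀ = 424 × 9.8 = 4155.2 m/s.
After the first burn: m = 6390 × exp(−2160/4155.2) = 6390 × 0.59462 = 3,799.62 kg.
After the second burn: m = 3,799.62 × exp(−1280/4155.2) = 3,799.62 × 0.73488 = 2,792.26 kg.
Total propellant = m₀ − m_final = 6390 − 2,792.26 = 3,597.74 kg.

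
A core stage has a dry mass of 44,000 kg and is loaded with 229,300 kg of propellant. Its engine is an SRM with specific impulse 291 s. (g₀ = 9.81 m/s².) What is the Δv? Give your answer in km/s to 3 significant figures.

Δv ≈ 5.21 km/s

v_e = Isp · g₀ = 291 × 9.81 = 2854.7 m/s.
m₀ = m_dry + m_prop = 44,000 + 229,300 = 273,300 kg.
Δv = v_e · ln(m₀/m_f) = 2854.7 × ln(6.211) = 2854.7 × 1.8264 ≈ 5213.8 m/s.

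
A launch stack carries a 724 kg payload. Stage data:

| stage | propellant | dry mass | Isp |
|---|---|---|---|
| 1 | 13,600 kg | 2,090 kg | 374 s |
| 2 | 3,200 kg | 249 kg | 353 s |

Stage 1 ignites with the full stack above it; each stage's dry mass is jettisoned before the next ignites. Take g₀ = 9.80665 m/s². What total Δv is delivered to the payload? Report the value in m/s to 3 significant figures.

Ignition mass of stage 1 = 13,600+2,090 + 3,200+249 + 724 = 19,863 kg.
Stage 1: m₀ = 19,863 kg, m_f = 19,863 − 13,600 = 6,263 kg; Δv = 374×9.80665×ln(3.171) = 3667.7×1.1542 ≈ 4233 m/s.
Stage 2: m₀ = 4,173 kg, m_f = 4,173 − 3,200 = 973 kg; Δv = 353×9.80665×ln(4.289) = 3461.7×1.4560 ≈ 5040 m/s.
Total Δv = 4233 + 5040 = 9273 m/s.

Δv ≈ 9270 m/s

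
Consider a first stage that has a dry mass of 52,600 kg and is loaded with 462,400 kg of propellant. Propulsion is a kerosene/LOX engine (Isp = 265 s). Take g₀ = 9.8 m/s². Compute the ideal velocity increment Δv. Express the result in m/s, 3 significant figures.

v_e = Isp · g₀ = 265 × 9.8 = 2597.0 m/s.
m₀ = m_dry + m_prop = 52,600 + 462,400 = 515,000 kg.
Rocket equation: Δv = v_e · ln(m₀/m_f) = 2597.0 × ln(9.791) = 2597.0 × 2.2815 ≈ 5924.9 m/s.

Δv ≈ 5920 m/s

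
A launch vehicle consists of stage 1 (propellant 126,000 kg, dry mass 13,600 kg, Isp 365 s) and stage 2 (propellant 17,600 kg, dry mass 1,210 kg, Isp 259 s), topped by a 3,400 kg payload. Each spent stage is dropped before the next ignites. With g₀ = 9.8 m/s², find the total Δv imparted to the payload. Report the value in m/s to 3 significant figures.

Δv ≈ 9390 m/s

Ignition mass of stage 1 = 126,000+13,600 + 17,600+1,210 + 3,400 = 161,810 kg.
Stage 1: m₀ = 161,810 kg, m_f = 161,810 − 126,000 = 35,810 kg; Δv = 365×9.8×ln(4.519) = 3577.0×1.5082 ≈ 5395 m/s.
Stage 2: m₀ = 22,210 kg, m_f = 22,210 − 17,600 = 4,610 kg; Δv = 259×9.8×ln(4.818) = 2538.2×1.5723 ≈ 3991 m/s.
Total Δv = 5395 + 3991 = 9386 m/s.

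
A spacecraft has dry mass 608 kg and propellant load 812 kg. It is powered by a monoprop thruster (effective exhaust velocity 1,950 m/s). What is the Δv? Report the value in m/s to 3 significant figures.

Δv ≈ 1650 m/s

m₀ = m_dry + m_prop = 608 + 812 = 1,420 kg.
From the ideal rocket equation, Δv = v_e · ln(m₀/m_f) = 1950.0 × ln(2.336) = 1950.0 × 0.8482 ≈ 1654.1 m/s.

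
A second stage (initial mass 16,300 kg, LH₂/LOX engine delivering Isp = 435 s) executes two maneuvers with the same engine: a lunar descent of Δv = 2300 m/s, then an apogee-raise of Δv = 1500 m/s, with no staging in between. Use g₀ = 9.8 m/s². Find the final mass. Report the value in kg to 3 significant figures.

final mass ≈ 6680 kg

v_e = Isp · g₀ = 435 × 9.8 = 4263.0 m/s.
After the first burn: m = 16300 × exp(−2300/4263.0) = 16300 × 0.58302 = 9,503.23 kg.
After the second burn: m = 9,503.23 × exp(−1500/4263.0) = 9,503.23 × 0.70338 = 6,684.38 kg.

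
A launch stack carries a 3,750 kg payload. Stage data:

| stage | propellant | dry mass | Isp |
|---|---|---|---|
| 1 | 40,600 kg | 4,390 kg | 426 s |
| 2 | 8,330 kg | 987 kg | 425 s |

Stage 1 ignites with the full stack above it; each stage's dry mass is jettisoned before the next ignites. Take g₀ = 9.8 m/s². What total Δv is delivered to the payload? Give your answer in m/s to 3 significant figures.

Δv ≈ 9240 m/s

Ignition mass of stage 1 = 40,600+4,390 + 8,330+987 + 3,750 = 58,057 kg.
Stage 1: m₀ = 58,057 kg, m_f = 58,057 − 40,600 = 17,457 kg; Δv = 426×9.8×ln(3.326) = 4174.8×1.2017 ≈ 5017 m/s.
Stage 2: m₀ = 13,067 kg, m_f = 13,067 − 8,330 = 4,737 kg; Δv = 425×9.8×ln(2.758) = 4165.0×1.0147 ≈ 4226 m/s.
Total Δv = 5017 + 4226 = 9243 m/s.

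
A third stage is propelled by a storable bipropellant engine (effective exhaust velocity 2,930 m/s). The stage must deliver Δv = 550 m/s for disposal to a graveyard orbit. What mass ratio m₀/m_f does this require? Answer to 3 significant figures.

mass ratio ≈ 1.21

Rocket equation: m₀/m_f = exp(Δv / v_e) = exp(550 / 2930.0) = exp(0.1877) = 1.2065.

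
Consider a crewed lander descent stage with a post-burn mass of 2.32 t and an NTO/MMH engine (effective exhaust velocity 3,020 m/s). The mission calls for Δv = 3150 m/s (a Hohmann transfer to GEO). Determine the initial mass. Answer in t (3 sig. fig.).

initial mass ≈ 6.58 t

m₀/m_f = exp(Δv / v_e) = exp(3150 / 3020.0) = exp(1.0430) = 2.8378.
m₀ = m_f × 2.8378 = 2.32 × 2.8378 = 6.5837 t.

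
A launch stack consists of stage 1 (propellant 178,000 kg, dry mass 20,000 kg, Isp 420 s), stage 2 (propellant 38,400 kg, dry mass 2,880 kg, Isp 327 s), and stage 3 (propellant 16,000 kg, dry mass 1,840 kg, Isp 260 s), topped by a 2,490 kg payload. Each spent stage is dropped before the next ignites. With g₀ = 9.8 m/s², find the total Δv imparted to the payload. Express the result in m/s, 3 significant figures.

Ignition mass of stage 1 = 178,000+20,000 + 38,400+2,880 + 16,000+1,840 + 2,490 = 259,610 kg.
Stage 1: m₀ = 259,610 kg, m_f = 259,610 − 178,000 = 81,610 kg; Δv = 420×9.8×ln(3.181) = 4116.0×1.1572 ≈ 4763 m/s.
Stage 2: m₀ = 61,610 kg, m_f = 61,610 − 38,400 = 23,210 kg; Δv = 327×9.8×ln(2.654) = 3204.6×0.9762 ≈ 3128 m/s.
Stage 3: m₀ = 20,330 kg, m_f = 20,330 − 16,000 = 4,330 kg; Δv = 260×9.8×ln(4.695) = 2548.0×1.5465 ≈ 3941 m/s.
Total Δv = 4763 + 3128 + 3941 = 11832 m/s.

Δv ≈ 11800 m/s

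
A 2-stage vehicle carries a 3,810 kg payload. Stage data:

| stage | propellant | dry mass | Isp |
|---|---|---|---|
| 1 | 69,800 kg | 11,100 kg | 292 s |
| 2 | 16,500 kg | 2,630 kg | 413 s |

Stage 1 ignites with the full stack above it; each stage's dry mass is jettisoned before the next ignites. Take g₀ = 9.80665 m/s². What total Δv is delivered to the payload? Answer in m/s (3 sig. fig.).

Ignition mass of stage 1 = 69,800+11,100 + 16,500+2,630 + 3,810 = 103,840 kg.
Stage 1: m₀ = 103,840 kg, m_f = 103,840 − 69,800 = 34,040 kg; Δv = 292×9.80665×ln(3.051) = 2863.5×1.1153 ≈ 3194 m/s.
Stage 2: m₀ = 22,940 kg, m_f = 22,940 − 16,500 = 6,440 kg; Δv = 413×9.80665×ln(3.562) = 4050.1×1.2704 ≈ 5145 m/s.
Total Δv = 3194 + 5145 = 8339 m/s.

Δv ≈ 8340 m/s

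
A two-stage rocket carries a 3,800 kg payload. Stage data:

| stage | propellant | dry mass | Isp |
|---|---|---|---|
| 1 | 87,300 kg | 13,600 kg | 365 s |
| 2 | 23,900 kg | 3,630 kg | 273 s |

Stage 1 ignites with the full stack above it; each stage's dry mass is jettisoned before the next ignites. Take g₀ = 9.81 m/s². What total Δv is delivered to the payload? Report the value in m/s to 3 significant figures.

Ignition mass of stage 1 = 87,300+13,600 + 23,900+3,630 + 3,800 = 132,230 kg.
Stage 1: m₀ = 132,230 kg, m_f = 132,230 − 87,300 = 44,930 kg; Δv = 365×9.81×ln(2.943) = 3580.7×1.0794 ≈ 3865 m/s.
Stage 2: m₀ = 31,330 kg, m_f = 31,330 − 23,900 = 7,430 kg; Δv = 273×9.81×ln(4.217) = 2678.1×1.4391 ≈ 3854 m/s.
Total Δv = 3865 + 3854 = 7719 m/s.

Δv ≈ 7720 m/s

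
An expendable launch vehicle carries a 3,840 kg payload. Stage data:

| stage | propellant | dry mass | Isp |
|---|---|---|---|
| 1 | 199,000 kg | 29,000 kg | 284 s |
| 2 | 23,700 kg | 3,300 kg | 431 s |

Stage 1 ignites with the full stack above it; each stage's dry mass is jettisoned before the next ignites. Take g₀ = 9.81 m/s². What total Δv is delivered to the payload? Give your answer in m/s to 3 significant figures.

Ignition mass of stage 1 = 199,000+29,000 + 23,700+3,300 + 3,840 = 258,840 kg.
Stage 1: m₀ = 258,840 kg, m_f = 258,840 − 199,000 = 59,840 kg; Δv = 284×9.81×ln(4.326) = 2786.0×1.4645 ≈ 4080 m/s.
Stage 2: m₀ = 30,840 kg, m_f = 30,840 − 23,700 = 7,140 kg; Δv = 431×9.81×ln(4.319) = 4228.1×1.4631 ≈ 6186 m/s.
Total Δv = 4080 + 6186 = 10266 m/s.

Δv ≈ 10300 m/s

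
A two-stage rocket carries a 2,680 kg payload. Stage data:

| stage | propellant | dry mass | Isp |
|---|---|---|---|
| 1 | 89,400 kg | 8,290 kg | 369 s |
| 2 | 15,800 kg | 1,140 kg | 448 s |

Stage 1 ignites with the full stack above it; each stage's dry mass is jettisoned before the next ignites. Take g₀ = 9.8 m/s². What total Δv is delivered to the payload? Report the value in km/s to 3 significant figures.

Δv ≈ 12.4 km/s

Ignition mass of stage 1 = 89,400+8,290 + 15,800+1,140 + 2,680 = 117,310 kg.
Stage 1: m₀ = 117,310 kg, m_f = 117,310 − 89,400 = 27,910 kg; Δv = 369×9.8×ln(4.203) = 3616.2×1.4358 ≈ 5192 m/s.
Stage 2: m₀ = 19,620 kg, m_f = 19,620 − 15,800 = 3,820 kg; Δv = 448×9.8×ln(5.136) = 4390.4×1.6363 ≈ 7184 m/s.
Total Δv = 5192 + 7184 = 12376 m/s.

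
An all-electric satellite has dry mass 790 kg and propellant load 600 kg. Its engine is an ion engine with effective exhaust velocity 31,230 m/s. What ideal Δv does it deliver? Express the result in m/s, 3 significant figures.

Δv ≈ 17600 m/s

m₀ = m_dry + m_prop = 790 + 600 = 1,390 kg.
Rocket equation: Δv = v_e · ln(m₀/m_f) = 31230.0 × ln(1.759) = 31230.0 × 0.5650 ≈ 17645.8 m/s.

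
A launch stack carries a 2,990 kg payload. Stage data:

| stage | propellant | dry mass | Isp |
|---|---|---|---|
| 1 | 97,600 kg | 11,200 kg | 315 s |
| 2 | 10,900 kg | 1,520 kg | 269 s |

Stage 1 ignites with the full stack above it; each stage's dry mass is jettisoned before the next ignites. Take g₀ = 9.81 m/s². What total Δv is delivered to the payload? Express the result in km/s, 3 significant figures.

Ignition mass of stage 1 = 97,600+11,200 + 10,900+1,520 + 2,990 = 124,210 kg.
Stage 1: m₀ = 124,210 kg, m_f = 124,210 − 97,600 = 26,610 kg; Δv = 315×9.81×ln(4.668) = 3090.2×1.5407 ≈ 4761 m/s.
Stage 2: m₀ = 15,410 kg, m_f = 15,410 − 10,900 = 4,510 kg; Δv = 269×9.81×ln(3.417) = 2638.9×1.2287 ≈ 3242 m/s.
Total Δv = 4761 + 3242 = 8003 m/s.

Δv ≈ 8.00 km/s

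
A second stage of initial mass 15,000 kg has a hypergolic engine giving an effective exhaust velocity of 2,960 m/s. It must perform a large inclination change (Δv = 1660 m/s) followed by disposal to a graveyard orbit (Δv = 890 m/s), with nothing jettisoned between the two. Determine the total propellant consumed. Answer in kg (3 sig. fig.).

total propellant consumed ≈ 8660 kg

After the first burn: m = 15000 × exp(−1660/2960.0) = 15000 × 0.57075 = 8,561.25 kg.
After the second burn: m = 8,561.25 × exp(−890/2960.0) = 8,561.25 × 0.74032 = 6,338.06 kg.
Total propellant = m₀ − m_final = 15000 − 6,338.06 = 8,661.94 kg.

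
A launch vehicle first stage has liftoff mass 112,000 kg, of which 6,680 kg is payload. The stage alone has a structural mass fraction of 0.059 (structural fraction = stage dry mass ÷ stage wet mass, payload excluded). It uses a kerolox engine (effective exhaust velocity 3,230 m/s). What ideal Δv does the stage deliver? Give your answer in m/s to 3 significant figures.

Δv ≈ 6980 m/s

Stage wet mass = m₀ − payload = 112,000 − 6,680 = 105,320 kg.
Stage dry mass = ε × stage wet mass = 0.059 × 105,320 = 6,213.88 kg.
Burnout mass m_f = stage dry + payload = 6,213.88 + 6,680 = 12,893.88 kg.
Δv = v_e · ln(112,000/12,893.88) = 3230.0 × ln(8.686) = 3230.0 × 2.1617 ≈ 6982 m/s.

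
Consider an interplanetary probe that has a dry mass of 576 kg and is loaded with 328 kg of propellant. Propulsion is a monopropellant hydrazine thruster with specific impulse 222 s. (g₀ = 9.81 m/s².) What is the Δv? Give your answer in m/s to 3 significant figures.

Δv ≈ 982 m/s

v_e = Isp · g₀ = 222 × 9.81 = 2177.8 m/s.
m₀ = m_dry + m_prop = 576 + 328 = 904 kg.
Δv = v_e · ln(m₀/m_f) = 2177.8 × ln(1.569) = 2177.8 × 0.4507 ≈ 981.6 m/s.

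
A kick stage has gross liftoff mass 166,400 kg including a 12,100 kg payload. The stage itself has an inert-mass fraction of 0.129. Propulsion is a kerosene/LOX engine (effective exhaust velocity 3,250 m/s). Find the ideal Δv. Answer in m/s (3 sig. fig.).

Δv ≈ 5360 m/s

Stage wet mass = m₀ − payload = 166,400 − 12,100 = 154,300 kg.
Stage dry mass = ε × stage wet mass = 0.129 × 154,300 = 19,904.7 kg.
Burnout mass m_f = stage dry + payload = 19,904.7 + 12,100 = 32,004.7 kg.
From the ideal rocket equation, Δv = v_e · ln(166,400/32,004.7) = 3250.0 × ln(5.199) = 3250.0 × 1.6485 ≈ 5358 m/s.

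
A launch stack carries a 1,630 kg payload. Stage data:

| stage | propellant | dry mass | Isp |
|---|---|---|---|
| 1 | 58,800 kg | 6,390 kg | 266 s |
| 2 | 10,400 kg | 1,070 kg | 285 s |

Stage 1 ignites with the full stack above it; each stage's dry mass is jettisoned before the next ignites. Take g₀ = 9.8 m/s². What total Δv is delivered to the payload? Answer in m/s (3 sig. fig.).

Ignition mass of stage 1 = 58,800+6,390 + 10,400+1,070 + 1,630 = 78,290 kg.
Stage 1: m₀ = 78,290 kg, m_f = 78,290 − 58,800 = 19,490 kg; Δv = 266×9.8×ln(4.017) = 2606.8×1.3905 ≈ 3625 m/s.
Stage 2: m₀ = 13,100 kg, m_f = 13,100 − 10,400 = 2,700 kg; Δv = 285×9.8×ln(4.852) = 2793.0×1.5794 ≈ 4411 m/s.
Total Δv = 3625 + 4411 = 8036 m/s.

Δv ≈ 8040 m/s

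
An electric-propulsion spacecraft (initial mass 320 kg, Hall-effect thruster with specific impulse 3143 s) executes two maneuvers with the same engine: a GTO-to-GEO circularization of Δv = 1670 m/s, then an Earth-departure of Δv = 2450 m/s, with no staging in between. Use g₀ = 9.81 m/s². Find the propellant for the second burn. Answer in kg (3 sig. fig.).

v_e = Isp · g₀ = 3143 × 9.81 = 30832.8 m/s.
After the first burn: m = 320 × exp(−1670/30832.8) = 320 × 0.94728 = 303.13 kg.
After the second burn: m = 303.13 × exp(−2450/30832.8) = 303.13 × 0.92361 = 279.974 kg.
Second-burn propellant = 303.13 − 279.974 = 23.156 kg.

propellant for the second burn ≈ 23.2 kg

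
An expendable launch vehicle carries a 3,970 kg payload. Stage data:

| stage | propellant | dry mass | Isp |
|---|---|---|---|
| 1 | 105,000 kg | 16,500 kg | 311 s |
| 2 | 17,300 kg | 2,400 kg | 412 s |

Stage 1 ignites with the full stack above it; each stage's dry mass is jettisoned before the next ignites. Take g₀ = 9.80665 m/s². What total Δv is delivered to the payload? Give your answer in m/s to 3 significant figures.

Δv ≈ 9220 m/s

Ignition mass of stage 1 = 105,000+16,500 + 17,300+2,400 + 3,970 = 145,170 kg.
Stage 1: m₀ = 145,170 kg, m_f = 145,170 − 105,000 = 40,170 kg; Δv = 311×9.80665×ln(3.614) = 3049.9×1.2848 ≈ 3918 m/s.
Stage 2: m₀ = 23,670 kg, m_f = 23,670 − 17,300 = 6,370 kg; Δv = 412×9.80665×ln(3.716) = 4040.3×1.3126 ≈ 5303 m/s.
Total Δv = 3918 + 5303 = 9221 m/s.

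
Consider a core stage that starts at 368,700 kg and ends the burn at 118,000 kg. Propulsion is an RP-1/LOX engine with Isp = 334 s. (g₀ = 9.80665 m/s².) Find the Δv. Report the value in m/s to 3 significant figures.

Δv ≈ 3730 m/s

v_e = Isp · g₀ = 334 × 9.80665 = 3275.4 m/s.
From the ideal rocket equation, Δv = v_e · ln(m₀/m_f) = 3275.4 × ln(3.125) = 3275.4 × 1.1393 ≈ 3731.7 m/s.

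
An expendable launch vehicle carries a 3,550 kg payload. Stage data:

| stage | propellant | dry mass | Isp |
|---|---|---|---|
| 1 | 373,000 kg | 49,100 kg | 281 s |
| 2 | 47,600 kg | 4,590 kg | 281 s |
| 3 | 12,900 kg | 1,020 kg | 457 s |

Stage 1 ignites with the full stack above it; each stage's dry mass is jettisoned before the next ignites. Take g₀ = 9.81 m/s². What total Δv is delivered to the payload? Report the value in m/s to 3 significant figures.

Ignition mass of stage 1 = 373,000+49,100 + 47,600+4,590 + 12,900+1,020 + 3,550 = 491,760 kg.
Stage 1: m₀ = 491,760 kg, m_f = 491,760 − 373,000 = 118,760 kg; Δv = 281×9.81×ln(4.141) = 2756.6×1.4209 ≈ 3917 m/s.
Stage 2: m₀ = 69,660 kg, m_f = 69,660 − 47,600 = 22,060 kg; Δv = 281×9.81×ln(3.158) = 2756.6×1.1499 ≈ 3170 m/s.
Stage 3: m₀ = 17,470 kg, m_f = 17,470 − 12,900 = 4,570 kg; Δv = 457×9.81×ln(3.823) = 4483.2×1.3410 ≈ 6012 m/s.
Total Δv = 3917 + 3170 + 6012 = 13099 m/s.

Δv ≈ 13100 m/s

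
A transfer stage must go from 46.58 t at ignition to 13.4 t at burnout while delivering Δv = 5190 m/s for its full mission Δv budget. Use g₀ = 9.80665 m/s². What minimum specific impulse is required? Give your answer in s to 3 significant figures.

ln(m₀/m_f) = ln(46580/13400) = ln(3.476) = 1.2459.
From the ideal rocket equation, v_e = Δv / ln(m₀/m_f) = 5190 / 1.2459 = 4165.6 m/s.
Isp = v_e / g₀ = 4165.6 / 9.80665 = 424.8 s.

Isp ≈ 425 s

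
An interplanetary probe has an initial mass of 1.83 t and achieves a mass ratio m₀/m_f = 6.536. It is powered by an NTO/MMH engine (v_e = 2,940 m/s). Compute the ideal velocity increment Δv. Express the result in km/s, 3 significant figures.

Δv = v_e · ln(6.536) = 2940.0 × 1.8773 ≈ 5519.3 m/s.

Δv ≈ 5.52 km/s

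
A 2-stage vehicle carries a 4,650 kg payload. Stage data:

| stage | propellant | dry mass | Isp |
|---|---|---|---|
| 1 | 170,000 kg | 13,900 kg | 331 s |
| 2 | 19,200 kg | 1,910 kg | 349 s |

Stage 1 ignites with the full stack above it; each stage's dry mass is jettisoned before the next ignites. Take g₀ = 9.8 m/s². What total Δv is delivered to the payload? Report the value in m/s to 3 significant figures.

Δv ≈ 10100 m/s

Ignition mass of stage 1 = 170,000+13,900 + 19,200+1,910 + 4,650 = 209,660 kg.
Stage 1: m₀ = 209,660 kg, m_f = 209,660 − 170,000 = 39,660 kg; Δv = 331×9.8×ln(5.286) = 3243.8×1.6651 ≈ 5401 m/s.
Stage 2: m₀ = 25,760 kg, m_f = 25,760 − 19,200 = 6,560 kg; Δv = 349×9.8×ln(3.927) = 3420.2×1.3678 ≈ 4678 m/s.
Total Δv = 5401 + 4678 = 10079 m/s.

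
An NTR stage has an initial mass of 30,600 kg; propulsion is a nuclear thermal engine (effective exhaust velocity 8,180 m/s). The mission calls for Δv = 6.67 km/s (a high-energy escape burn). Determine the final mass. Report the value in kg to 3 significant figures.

final mass ≈ 13500 kg

Using Δv = v_e ln(m₀/m_f): m₀/m_f = exp(Δv / v_e) = exp(6670 / 8180.0) = exp(0.8154) = 2.2601.
m_f = m₀ / 2.2601 = 30,600 / 2.2601 = 13,539.2 kg.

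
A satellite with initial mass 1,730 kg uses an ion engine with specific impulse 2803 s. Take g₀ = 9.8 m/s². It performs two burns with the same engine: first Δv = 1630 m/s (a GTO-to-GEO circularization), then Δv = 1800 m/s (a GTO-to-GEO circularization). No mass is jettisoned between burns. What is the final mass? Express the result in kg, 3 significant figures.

v_e = Isp · g₀ = 2803 × 9.8 = 27469.4 m/s.
After the first burn: m = 1730 × exp(−1630/27469.4) = 1730 × 0.94239 = 1,630.33 kg.
After the second burn: m = 1,630.33 × exp(−1800/27469.4) = 1,630.33 × 0.93657 = 1,526.92 kg.

final mass ≈ 1530 kg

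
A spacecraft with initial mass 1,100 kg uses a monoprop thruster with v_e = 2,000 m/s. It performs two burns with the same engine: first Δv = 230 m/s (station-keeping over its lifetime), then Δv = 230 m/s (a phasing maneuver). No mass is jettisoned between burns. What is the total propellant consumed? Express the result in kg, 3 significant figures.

After the first burn: m = 1100 × exp(−230/2000.0) = 1100 × 0.89137 = 980.507 kg.
After the second burn: m = 980.507 × exp(−230/2000.0) = 980.507 × 0.89137 = 873.995 kg.
Total propellant = m₀ − m_final = 1100 − 873.995 = 226.005 kg.

total propellant consumed ≈ 226 kg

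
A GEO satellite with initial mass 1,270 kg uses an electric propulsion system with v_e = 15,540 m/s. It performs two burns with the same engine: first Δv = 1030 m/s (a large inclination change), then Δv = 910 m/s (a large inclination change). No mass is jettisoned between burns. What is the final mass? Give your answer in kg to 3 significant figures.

final mass ≈ 1120 kg

After the first burn: m = 1270 × exp(−1030/15540.0) = 1270 × 0.93587 = 1,188.55 kg.
After the second burn: m = 1,188.55 × exp(−910/15540.0) = 1,188.55 × 0.94312 = 1,120.95 kg.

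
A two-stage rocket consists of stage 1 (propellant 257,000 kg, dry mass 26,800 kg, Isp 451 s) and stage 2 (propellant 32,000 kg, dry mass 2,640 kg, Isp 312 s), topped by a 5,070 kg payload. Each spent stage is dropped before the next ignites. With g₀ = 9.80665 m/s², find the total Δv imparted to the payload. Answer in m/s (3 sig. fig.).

Δv ≈ 12000 m/s

Ignition mass of stage 1 = 257,000+26,800 + 32,000+2,640 + 5,070 = 323,510 kg.
Stage 1: m₀ = 323,510 kg, m_f = 323,510 − 257,000 = 66,510 kg; Δv = 451×9.80665×ln(4.864) = 4422.8×1.5819 ≈ 6996 m/s.
Stage 2: m₀ = 39,710 kg, m_f = 39,710 − 32,000 = 7,710 kg; Δv = 312×9.80665×ln(5.15) = 3059.7×1.6391 ≈ 5015 m/s.
Total Δv = 6996 + 5015 = 12011 m/s.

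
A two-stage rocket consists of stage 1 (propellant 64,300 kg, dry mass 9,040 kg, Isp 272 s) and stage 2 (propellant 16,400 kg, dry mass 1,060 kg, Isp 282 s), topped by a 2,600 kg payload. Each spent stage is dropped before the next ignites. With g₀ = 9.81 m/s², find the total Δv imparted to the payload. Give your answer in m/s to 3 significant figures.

Ignition mass of stage 1 = 64,300+9,040 + 16,400+1,060 + 2,600 = 93,400 kg.
Stage 1: m₀ = 93,400 kg, m_f = 93,400 − 64,300 = 29,100 kg; Δv = 272×9.81×ln(3.21) = 2668.3×1.1662 ≈ 3112 m/s.
Stage 2: m₀ = 20,060 kg, m_f = 20,060 − 16,400 = 3,660 kg; Δv = 282×9.81×ln(5.481) = 2766.4×1.7013 ≈ 4706 m/s.
Total Δv = 3112 + 4706 = 7818 m/s.

Δv ≈ 7820 m/s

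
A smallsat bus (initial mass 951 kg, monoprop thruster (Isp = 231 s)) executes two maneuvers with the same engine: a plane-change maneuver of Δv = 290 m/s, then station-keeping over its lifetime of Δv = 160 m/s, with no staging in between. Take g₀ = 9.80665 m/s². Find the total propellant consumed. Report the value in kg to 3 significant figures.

v_e = Isp · g₀ = 231 × 9.80665 = 2265.3 m/s.
After the first burn: m = 951 × exp(−290/2265.3) = 951 × 0.87984 = 836.728 kg.
After the second burn: m = 836.728 × exp(−160/2265.3) = 836.728 × 0.93181 = 779.672 kg.
Total propellant = m₀ − m_final = 951 − 779.672 = 171.328 kg.

total propellant consumed ≈ 171 kg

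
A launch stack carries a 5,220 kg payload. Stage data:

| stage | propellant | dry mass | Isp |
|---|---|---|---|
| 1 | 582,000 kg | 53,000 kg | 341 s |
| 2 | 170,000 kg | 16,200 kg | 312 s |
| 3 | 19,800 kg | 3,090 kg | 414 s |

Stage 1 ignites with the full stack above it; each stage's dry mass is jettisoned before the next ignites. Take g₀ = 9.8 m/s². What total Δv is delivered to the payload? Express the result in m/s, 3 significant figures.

Δv ≈ 13600 m/s

Ignition mass of stage 1 = 582,000+53,000 + 170,000+16,200 + 19,800+3,090 + 5,220 = 849,310 kg.
Stage 1: m₀ = 849,310 kg, m_f = 849,310 − 582,000 = 267,310 kg; Δv = 341×9.8×ln(3.177) = 3341.8×1.1560 ≈ 3863 m/s.
Stage 2: m₀ = 214,310 kg, m_f = 214,310 − 170,000 = 44,310 kg; Δv = 312×9.8×ln(4.837) = 3057.6×1.5762 ≈ 4819 m/s.
Stage 3: m₀ = 28,110 kg, m_f = 28,110 − 19,800 = 8,310 kg; Δv = 414×9.8×ln(3.383) = 4057.2×1.2187 ≈ 4944 m/s.
Total Δv = 3863 + 4819 + 4944 = 13626 m/s.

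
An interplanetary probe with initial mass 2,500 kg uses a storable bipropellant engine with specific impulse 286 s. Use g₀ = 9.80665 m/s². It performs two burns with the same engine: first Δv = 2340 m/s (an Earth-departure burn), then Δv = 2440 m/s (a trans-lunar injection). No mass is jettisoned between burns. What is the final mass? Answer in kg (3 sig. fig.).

final mass ≈ 455 kg

v_e = Isp · g₀ = 286 × 9.80665 = 2804.7 m/s.
After the first burn: m = 2500 × exp(−2340/2804.7) = 2500 × 0.43417 = 1,085.43 kg.
After the second burn: m = 1,085.43 × exp(−2440/2804.7) = 1,085.43 × 0.41897 = 454.763 kg.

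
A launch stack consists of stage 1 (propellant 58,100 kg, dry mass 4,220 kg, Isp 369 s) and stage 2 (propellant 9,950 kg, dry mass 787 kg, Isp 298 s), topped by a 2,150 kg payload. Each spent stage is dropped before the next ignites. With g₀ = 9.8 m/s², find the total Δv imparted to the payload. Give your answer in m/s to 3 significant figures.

Δv ≈ 9670 m/s

Ignition mass of stage 1 = 58,100+4,220 + 9,950+787 + 2,150 = 75,207 kg.
Stage 1: m₀ = 75,207 kg, m_f = 75,207 − 58,100 = 17,107 kg; Δv = 369×9.8×ln(4.396) = 3616.2×1.4808 ≈ 5355 m/s.
Stage 2: m₀ = 12,887 kg, m_f = 12,887 − 9,950 = 2,937 kg; Δv = 298×9.8×ln(4.388) = 2920.4×1.4788 ≈ 4319 m/s.
Total Δv = 5355 + 4319 = 9674 m/s.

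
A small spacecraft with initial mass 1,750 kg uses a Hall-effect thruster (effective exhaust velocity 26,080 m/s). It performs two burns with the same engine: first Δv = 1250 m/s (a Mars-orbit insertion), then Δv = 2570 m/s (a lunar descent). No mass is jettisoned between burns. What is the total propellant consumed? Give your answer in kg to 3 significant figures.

total propellant consumed ≈ 238 kg

After the first burn: m = 1750 × exp(−1250/26080.0) = 1750 × 0.95320 = 1,668.1 kg.
After the second burn: m = 1,668.1 × exp(−2570/26080.0) = 1,668.1 × 0.90616 = 1,511.57 kg.
Total propellant = m₀ − m_final = 1750 − 1,511.57 = 238.43 kg.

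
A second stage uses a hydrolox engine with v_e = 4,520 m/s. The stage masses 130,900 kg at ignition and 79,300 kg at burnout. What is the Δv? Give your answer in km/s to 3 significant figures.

From the ideal rocket equation, Δv = v_e · ln(m₀/m_f) = 4520.0 × ln(1.651) = 4520.0 × 0.5012 ≈ 2265.4 m/s.

Δv ≈ 2.27 km/s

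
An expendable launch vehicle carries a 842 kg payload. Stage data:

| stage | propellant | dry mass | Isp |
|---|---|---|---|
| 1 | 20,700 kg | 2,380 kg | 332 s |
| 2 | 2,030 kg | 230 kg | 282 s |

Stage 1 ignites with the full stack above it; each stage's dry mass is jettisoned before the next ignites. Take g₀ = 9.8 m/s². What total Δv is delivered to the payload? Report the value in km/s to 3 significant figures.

Ignition mass of stage 1 = 20,700+2,380 + 2,030+230 + 842 = 26,182 kg.
Stage 1: m₀ = 26,182 kg, m_f = 26,182 − 20,700 = 5,482 kg; Δv = 332×9.8×ln(4.776) = 3253.6×1.5636 ≈ 5087 m/s.
Stage 2: m₀ = 3,102 kg, m_f = 3,102 − 2,030 = 1,072 kg; Δv = 282×9.8×ln(2.894) = 2763.6×1.0625 ≈ 2936 m/s.
Total Δv = 5087 + 2936 = 8023 m/s.

Δv ≈ 8.02 km/s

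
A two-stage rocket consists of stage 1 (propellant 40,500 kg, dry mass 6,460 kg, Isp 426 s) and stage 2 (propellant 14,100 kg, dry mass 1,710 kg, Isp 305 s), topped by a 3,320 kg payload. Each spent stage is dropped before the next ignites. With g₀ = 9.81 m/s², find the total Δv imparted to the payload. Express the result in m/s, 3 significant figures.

Ignition mass of stage 1 = 40,500+6,460 + 14,100+1,710 + 3,320 = 66,090 kg.
Stage 1: m₀ = 66,090 kg, m_f = 66,090 − 40,500 = 25,590 kg; Δv = 426×9.81×ln(2.583) = 4179.1×0.9488 ≈ 3965 m/s.
Stage 2: m₀ = 19,130 kg, m_f = 19,130 − 14,100 = 5,030 kg; Δv = 305×9.81×ln(3.803) = 2992.1×1.3358 ≈ 3997 m/s.
Total Δv = 3965 + 3997 = 7962 m/s.

Δv ≈ 7960 m/s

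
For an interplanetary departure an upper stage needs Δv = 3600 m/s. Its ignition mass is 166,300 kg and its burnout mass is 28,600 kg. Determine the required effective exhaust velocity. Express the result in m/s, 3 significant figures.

ln(m₀/m_f) = ln(166300/28600) = ln(5.815) = 1.7604.
By the Tsiolkovsky rocket equation, v_e = Δv / ln(m₀/m_f) = 3600 / 1.7604 = 2045.0 m/s.

v_e ≈ 2050 m/s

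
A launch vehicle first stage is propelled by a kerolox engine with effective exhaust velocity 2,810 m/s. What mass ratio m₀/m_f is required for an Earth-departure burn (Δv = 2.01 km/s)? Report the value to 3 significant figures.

mass ratio ≈ 2.04

By the Tsiolkovsky rocket equation, m₀/m_f = exp(Δv / v_e) = exp(2010 / 2810.0) = exp(0.7153) = 2.0448.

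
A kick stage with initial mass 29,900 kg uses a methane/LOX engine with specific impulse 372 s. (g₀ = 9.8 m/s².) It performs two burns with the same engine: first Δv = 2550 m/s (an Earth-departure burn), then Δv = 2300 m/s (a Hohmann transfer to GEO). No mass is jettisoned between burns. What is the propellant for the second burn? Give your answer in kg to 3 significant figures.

propellant for the second burn ≈ 6950 kg

v_e = Isp · g₀ = 372 × 9.8 = 3645.6 m/s.
After the first burn: m = 29900 × exp(−2550/3645.6) = 29900 × 0.49685 = 14,855.8 kg.
After the second burn: m = 14,855.8 × exp(−2300/3645.6) = 14,855.8 × 0.53211 = 7,904.92 kg.
Second-burn propellant = 14,855.8 − 7,904.92 = 6,950.88 kg.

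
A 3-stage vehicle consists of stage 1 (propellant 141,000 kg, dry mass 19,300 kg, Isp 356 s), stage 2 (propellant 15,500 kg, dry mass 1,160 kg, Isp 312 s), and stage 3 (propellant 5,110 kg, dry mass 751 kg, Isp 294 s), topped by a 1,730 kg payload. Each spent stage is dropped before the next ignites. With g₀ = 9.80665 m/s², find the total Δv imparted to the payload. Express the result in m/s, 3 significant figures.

Ignition mass of stage 1 = 141,000+19,300 + 15,500+1,160 + 5,110+751 + 1,730 = 184,551 kg.
Stage 1: m₀ = 184,551 kg, m_f = 184,551 − 141,000 = 43,551 kg; Δv = 356×9.80665×ln(4.238) = 3491.2×1.4440 ≈ 5041 m/s.
Stage 2: m₀ = 24,251 kg, m_f = 24,251 − 15,500 = 8,751 kg; Δv = 312×9.80665×ln(2.771) = 3059.7×1.0193 ≈ 3119 m/s.
Stage 3: m₀ = 7,591 kg, m_f = 7,591 − 5,110 = 2,481 kg; Δv = 294×9.80665×ln(3.06) = 2883.2×1.1183 ≈ 3224 m/s.
Total Δv = 5041 + 3119 + 3224 = 11384 m/s.

Δv ≈ 11400 m/s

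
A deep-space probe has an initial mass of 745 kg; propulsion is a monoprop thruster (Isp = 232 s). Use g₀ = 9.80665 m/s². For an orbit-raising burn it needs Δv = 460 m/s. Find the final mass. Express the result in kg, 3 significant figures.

v_e = Isp · g₀ = 232 × 9.80665 = 2275.1 m/s.
Using Δv = v_e ln(m₀/m_f): m₀/m_f = exp(Δv / v_e) = exp(460 / 2275.1) = exp(0.2022) = 1.2241.
m_f = m₀ / 1.2241 = 745 / 1.2241 = 608.61 kg.

final mass ≈ 609 kg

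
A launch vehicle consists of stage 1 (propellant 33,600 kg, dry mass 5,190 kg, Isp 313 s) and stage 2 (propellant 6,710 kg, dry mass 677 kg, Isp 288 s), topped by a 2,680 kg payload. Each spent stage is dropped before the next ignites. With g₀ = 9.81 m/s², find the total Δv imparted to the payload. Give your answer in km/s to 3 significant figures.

Δv ≈ 6.68 km/s

Ignition mass of stage 1 = 33,600+5,190 + 6,710+677 + 2,680 = 48,857 kg.
Stage 1: m₀ = 48,857 kg, m_f = 48,857 − 33,600 = 15,257 kg; Δv = 313×9.81×ln(3.202) = 3070.5×1.1639 ≈ 3574 m/s.
Stage 2: m₀ = 10,067 kg, m_f = 10,067 − 6,710 = 3,357 kg; Δv = 288×9.81×ln(2.999) = 2825.3×1.0982 ≈ 3103 m/s.
Total Δv = 3574 + 3103 = 6677 m/s.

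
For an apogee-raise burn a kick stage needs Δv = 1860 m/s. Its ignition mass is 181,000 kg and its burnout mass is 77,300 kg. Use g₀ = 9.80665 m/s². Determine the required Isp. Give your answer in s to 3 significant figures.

Isp ≈ 223 s

ln(m₀/m_f) = ln(181000/77300) = ln(2.342) = 0.8508.
Rocket equation: v_e = Δv / ln(m₀/m_f) = 1860 / 0.8508 = 2186.2 m/s.
Isp = v_e / g₀ = 2186.2 / 9.80665 = 222.9 s.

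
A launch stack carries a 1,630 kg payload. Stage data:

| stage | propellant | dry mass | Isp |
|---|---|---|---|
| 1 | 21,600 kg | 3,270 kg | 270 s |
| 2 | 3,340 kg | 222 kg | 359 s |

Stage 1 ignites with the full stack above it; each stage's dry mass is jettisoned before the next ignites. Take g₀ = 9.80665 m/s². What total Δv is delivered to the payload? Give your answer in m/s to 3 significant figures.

Ignition mass of stage 1 = 21,600+3,270 + 3,340+222 + 1,630 = 30,062 kg.
Stage 1: m₀ = 30,062 kg, m_f = 30,062 − 21,600 = 8,462 kg; Δv = 270×9.80665×ln(3.553) = 2647.8×1.2677 ≈ 3357 m/s.
Stage 2: m₀ = 5,192 kg, m_f = 5,192 − 3,340 = 1,852 kg; Δv = 359×9.80665×ln(2.803) = 3520.6×1.0309 ≈ 3629 m/s.
Total Δv = 3357 + 3629 = 6986 m/s.

Δv ≈ 6990 m/s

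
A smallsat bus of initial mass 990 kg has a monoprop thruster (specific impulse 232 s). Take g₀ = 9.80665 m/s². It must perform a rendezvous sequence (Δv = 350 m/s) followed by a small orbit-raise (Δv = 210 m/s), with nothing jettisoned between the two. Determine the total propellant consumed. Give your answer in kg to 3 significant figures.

v_e = Isp · g₀ = 232 × 9.80665 = 2275.1 m/s.
After the first burn: m = 990 × exp(−350/2275.1) = 990 × 0.85741 = 848.836 kg.
After the second burn: m = 848.836 × exp(−210/2275.1) = 848.836 × 0.91183 = 773.994 kg.
Total propellant = m₀ − m_final = 990 − 773.994 = 216.006 kg.

total propellant consumed ≈ 216 kg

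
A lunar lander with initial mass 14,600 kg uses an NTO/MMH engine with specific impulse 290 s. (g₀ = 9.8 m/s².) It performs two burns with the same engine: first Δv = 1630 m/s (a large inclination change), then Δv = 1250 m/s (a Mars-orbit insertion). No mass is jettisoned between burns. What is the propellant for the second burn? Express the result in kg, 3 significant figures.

propellant for the second burn ≈ 2930 kg

v_e = Isp · g₀ = 290 × 9.8 = 2842.0 m/s.
After the first burn: m = 14600 × exp(−1630/2842.0) = 14600 × 0.56353 = 8,227.54 kg.
After the second burn: m = 8,227.54 × exp(−1250/2842.0) = 8,227.54 × 0.64415 = 5,299.77 kg.
Second-burn propellant = 8,227.54 − 5,299.77 = 2,927.77 kg.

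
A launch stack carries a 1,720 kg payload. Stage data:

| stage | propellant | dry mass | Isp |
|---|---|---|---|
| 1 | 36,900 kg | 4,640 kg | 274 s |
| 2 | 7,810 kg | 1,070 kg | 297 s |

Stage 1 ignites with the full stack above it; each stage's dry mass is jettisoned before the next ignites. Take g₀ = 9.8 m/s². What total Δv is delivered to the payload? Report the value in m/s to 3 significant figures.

Δv ≈ 7190 m/s

Ignition mass of stage 1 = 36,900+4,640 + 7,810+1,070 + 1,720 = 52,140 kg.
Stage 1: m₀ = 52,140 kg, m_f = 52,140 − 36,900 = 15,240 kg; Δv = 274×9.8×ln(3.421) = 2685.2×1.2300 ≈ 3303 m/s.
Stage 2: m₀ = 10,600 kg, m_f = 10,600 − 7,810 = 2,790 kg; Δv = 297×9.8×ln(3.799) = 2910.6×1.3348 ≈ 3885 m/s.
Total Δv = 3303 + 3885 = 7188 m/s.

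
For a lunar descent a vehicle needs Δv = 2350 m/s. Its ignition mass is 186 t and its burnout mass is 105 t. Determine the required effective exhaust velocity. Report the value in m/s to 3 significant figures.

ln(m₀/m_f) = ln(186000/105000) = ln(1.771) = 0.5718.
v_e = Δv / ln(m₀/m_f) = 2350 / 0.5718 = 4109.9 m/s.

v_e ≈ 4110 m/s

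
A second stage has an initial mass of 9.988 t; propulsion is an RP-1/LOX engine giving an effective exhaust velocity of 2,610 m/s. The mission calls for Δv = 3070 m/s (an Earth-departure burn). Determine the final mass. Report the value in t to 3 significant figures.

final mass ≈ 3.08 t

Using Δv = v_e ln(m₀/m_f): m₀/m_f = exp(Δv / v_e) = exp(3070 / 2610.0) = exp(1.1762) = 3.2422.
m_f = m₀ / 3.2422 = 9.988 / 3.2422 = 3.08062 t.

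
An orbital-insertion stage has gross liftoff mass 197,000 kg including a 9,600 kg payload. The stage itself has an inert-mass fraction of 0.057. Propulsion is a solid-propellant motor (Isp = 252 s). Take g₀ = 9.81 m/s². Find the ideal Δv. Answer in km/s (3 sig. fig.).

Stage wet mass = m₀ − payload = 197,000 − 9,600 = 187,400 kg.
Stage dry mass = ε × stage wet mass = 0.057 × 187,400 = 10,681.8 kg.
Burnout mass m_f = stage dry + payload = 10,681.8 + 9,600 = 20,281.8 kg.
v_e = Isp · g₀ = 252 × 9.81 = 2472.1 m/s.
By the Tsiolkovsky rocket equation, Δv = v_e · ln(197,000/20,281.8) = 2472.1 × ln(9.713) = 2472.1 × 2.2735 ≈ 5620 m/s.

Δv ≈ 5.62 km/s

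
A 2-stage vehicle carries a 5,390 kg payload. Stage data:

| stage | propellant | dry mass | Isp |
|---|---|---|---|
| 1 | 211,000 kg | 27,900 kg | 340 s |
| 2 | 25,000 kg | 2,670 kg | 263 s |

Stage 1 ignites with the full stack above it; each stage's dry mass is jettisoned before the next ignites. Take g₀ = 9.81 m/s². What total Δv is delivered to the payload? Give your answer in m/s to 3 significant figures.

Δv ≈ 8630 m/s

Ignition mass of stage 1 = 211,000+27,900 + 25,000+2,670 + 5,390 = 271,960 kg.
Stage 1: m₀ = 271,960 kg, m_f = 271,960 − 211,000 = 60,960 kg; Δv = 340×9.81×ln(4.461) = 3335.4×1.4954 ≈ 4988 m/s.
Stage 2: m₀ = 33,060 kg, m_f = 33,060 − 25,000 = 8,060 kg; Δv = 263×9.81×ln(4.102) = 2580.0×1.4114 ≈ 3641 m/s.
Total Δv = 4988 + 3641 = 8629 m/s.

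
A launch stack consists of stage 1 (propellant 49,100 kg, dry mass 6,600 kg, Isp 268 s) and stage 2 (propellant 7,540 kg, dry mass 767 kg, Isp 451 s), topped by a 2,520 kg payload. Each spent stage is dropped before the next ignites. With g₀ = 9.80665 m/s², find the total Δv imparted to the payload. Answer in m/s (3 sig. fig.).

Δv ≈ 8790 m/s

Ignition mass of stage 1 = 49,100+6,600 + 7,540+767 + 2,520 = 66,527 kg.
Stage 1: m₀ = 66,527 kg, m_f = 66,527 − 49,100 = 17,427 kg; Δv = 268×9.80665×ln(3.817) = 2628.2×1.3396 ≈ 3521 m/s.
Stage 2: m₀ = 10,827 kg, m_f = 10,827 − 7,540 = 3,287 kg; Δv = 451×9.80665×ln(3.294) = 4422.8×1.1921 ≈ 5272 m/s.
Total Δv = 3521 + 5272 = 8793 m/s.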